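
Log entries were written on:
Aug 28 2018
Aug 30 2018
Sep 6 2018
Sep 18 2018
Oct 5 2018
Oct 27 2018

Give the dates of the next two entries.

Intervals are 2, 7, 12, 17, 22 days — an arithmetic progression with common difference 5.
Next gap: 27 days. Oct 27 2018 + 27 days = Nov 23 2018.
Next gap: 32 days. Nov 23 2018 + 32 days = Dec 25 2018.

Nov 23 2018, Dec 25 2018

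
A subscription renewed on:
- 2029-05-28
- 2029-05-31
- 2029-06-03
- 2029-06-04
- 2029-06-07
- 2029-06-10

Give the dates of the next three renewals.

Every event lands on a Monday or Thursday or Sunday (gaps cycle 3, 3, 1, 3, 3).
So the schedule is: every Monday, Thursday and Sunday.
Next Monday: 2029-06-11.
The following Thursday is 2029-06-14.
Next Sunday: 2029-06-17.

2029-06-11, 2029-06-14, 2029-06-17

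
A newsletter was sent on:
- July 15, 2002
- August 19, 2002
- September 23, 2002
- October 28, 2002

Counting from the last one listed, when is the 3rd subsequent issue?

February 10, 2003

Every event comes 35 days after the last (35, 35, 35).
October 28, 2002 + 35 days = December 2, 2002.
December 2, 2002 + 35 days = January 6, 2003.
January 6, 2003 + 35 days = February 10, 2003.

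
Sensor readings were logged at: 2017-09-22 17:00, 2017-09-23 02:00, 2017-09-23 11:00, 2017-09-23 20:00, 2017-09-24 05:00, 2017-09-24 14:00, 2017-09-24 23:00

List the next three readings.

2017-09-25 08:00, 2017-09-25 17:00, 2017-09-26 02:00

Gaps: 9, 9, 9, 9, 9, 9 hours — each event is 9 hours after the previous one.
2017-09-24 23:00 + 9 h = 2017-09-25 08:00.
2017-09-25 08:00 + 9 h = 2017-09-25 17:00.
2017-09-25 17:00 + 9 h = 2017-09-26 02:00.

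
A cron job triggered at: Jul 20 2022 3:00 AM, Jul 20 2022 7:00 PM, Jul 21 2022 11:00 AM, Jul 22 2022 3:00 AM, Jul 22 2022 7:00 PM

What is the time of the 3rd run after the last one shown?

The interval is a steady 16 hours (16, 16, 16, 16).
Jul 22 2022 7:00 PM + 16 h = Jul 23 2022 11:00 AM.
Jul 23 2022 11:00 AM + 16 h = Jul 24 2022 3:00 AM.
Jul 24 2022 3:00 AM + 16 h = Jul 24 2022 7:00 PM.

Jul 24 2022 7:00 PM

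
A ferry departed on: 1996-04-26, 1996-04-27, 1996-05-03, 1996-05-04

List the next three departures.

1996-05-10, 1996-05-11, 1996-05-17

Gaps: 1, 6, 1 days — not constant, but cyclic with period 2.
The events fall on every Friday and Saturday.
The following Friday is 1996-05-10.
The following Saturday is 1996-05-11.
Next Friday: 1996-05-17.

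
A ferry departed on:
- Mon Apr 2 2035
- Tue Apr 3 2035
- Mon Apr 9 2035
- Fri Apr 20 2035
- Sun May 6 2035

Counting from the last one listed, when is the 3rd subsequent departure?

Intervals are 1, 6, 11, 16 days — an arithmetic progression with common difference 5.
Next gap: 21 days. Sun May 6 2035 + 21 days = Sun May 27 2035.
Next gap: 26 days. Sun May 27 2035 + 26 days = Fri Jun 22 2035.
Next gap: 31 days. Fri Jun 22 2035 + 31 days = Mon Jul 23 2035.

Mon Jul 23 2035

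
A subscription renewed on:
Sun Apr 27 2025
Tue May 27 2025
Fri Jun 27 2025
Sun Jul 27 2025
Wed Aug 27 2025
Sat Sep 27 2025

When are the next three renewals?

Mon Oct 27 2025, Thu Nov 27 2025, Sat Dec 27 2025

The day-of-month is always 27 (30, 31, 30, 31, 31 days between events).
So this recurs on the 27th of each month.
October 2025: Mon Oct 27 2025.
Next: November 2025 → Thu Nov 27 2025.
Next: December 2025 → Sat Dec 27 2025.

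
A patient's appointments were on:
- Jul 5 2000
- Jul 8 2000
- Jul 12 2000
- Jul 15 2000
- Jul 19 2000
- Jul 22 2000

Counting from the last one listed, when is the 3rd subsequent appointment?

Gaps: 3, 4, 3, 4, 3 days — not constant, but cyclic with period 2.
The events fall on every Wednesday and Saturday.
The following Wednesday is Jul 26 2000.
Next Saturday: Jul 29 2000.
The following Wednesday is Aug 2 2000.

Aug 2 2000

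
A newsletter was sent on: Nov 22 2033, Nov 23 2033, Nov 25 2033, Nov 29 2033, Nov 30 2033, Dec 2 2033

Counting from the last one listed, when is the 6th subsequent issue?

Gaps: 1, 2, 4, 1, 2 days — not constant, but cyclic with period 3.
The events fall on every Tuesday, Wednesday and Friday.
Next Tuesday: Dec 6 2033.
The following Wednesday is Dec 7 2033.
The following Friday is Dec 9 2033.
Next Tuesday: Dec 13 2033.
Next Wednesday: Dec 14 2033.
The following Friday is Dec 16 2033.

Dec 16 2033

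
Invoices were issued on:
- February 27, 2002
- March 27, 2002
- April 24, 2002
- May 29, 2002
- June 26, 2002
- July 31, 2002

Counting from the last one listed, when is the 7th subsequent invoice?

February 26, 2003

These are Wednesdays with 28, 28, 35, 28, 35-day gaps.
Each is the final Wednesday of its month — May 29, 2002 is past the 28th, so '4th Wednesday' doesn't fit.
Last Wednesday of August 2002: August 28, 2002.
September 2002 ends with Wednesday September 25, 2002.
October 2002 ends with Wednesday October 30, 2002.
Last Wednesday of November 2002: November 27, 2002.
Last Wednesday of December 2002: December 25, 2002.
January 2003 ends with Wednesday January 29, 2003.
Last Wednesday of February 2003: February 26, 2003.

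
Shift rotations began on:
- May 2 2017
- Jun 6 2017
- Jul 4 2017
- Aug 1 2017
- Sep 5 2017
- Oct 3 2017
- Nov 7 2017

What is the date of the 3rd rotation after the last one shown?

Gaps: 35, 28, 28, 35, 28, 35 days — a mix of 28 and 35. Every date is a Tuesday.
Each is the 1st Tuesday of its month.
December 2017 — 1st Tuesday is Dec 5 2017.
1st Tuesday of January 2018: Jan 2 2018.
1st Tuesday of February 2018: Feb 6 2018.

Feb 6 2018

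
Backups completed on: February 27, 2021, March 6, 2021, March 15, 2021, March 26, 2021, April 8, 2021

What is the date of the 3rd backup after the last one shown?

May 29, 2021

Intervals are 7, 9, 11, 13 days — an arithmetic progression with common difference 2.
Next gap: 15 days. April 8, 2021 + 15 days = April 23, 2021.
Next gap: 17 days. April 23, 2021 + 17 days = May 10, 2021.
Next gap: 19 days. May 10, 2021 + 19 days = May 29, 2021.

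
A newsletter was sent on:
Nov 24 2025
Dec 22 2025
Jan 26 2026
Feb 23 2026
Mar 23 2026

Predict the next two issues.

These are Mondays at 28- or 35-day spacing (28, 35, 28, 28).
The pattern: 4th Monday of the month.
April 2026 — 4th Monday is Apr 27 2026.
May 2026 — 4th Monday is May 25 2026.

Apr 27 2026, May 25 2026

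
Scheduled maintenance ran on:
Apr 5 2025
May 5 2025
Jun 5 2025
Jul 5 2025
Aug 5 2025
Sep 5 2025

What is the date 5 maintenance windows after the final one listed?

Gaps: 30, 31, 30, 31, 31 days — not constant. Every event is on the 5th of the month.
Pattern: the 5th of each month.
October 2025: Oct 5 2025.
November 2025: Nov 5 2025.
December 2025: Dec 5 2025.
January 2026: Jan 5 2026.
February 2026: Feb 5 2026.

Feb 5 2026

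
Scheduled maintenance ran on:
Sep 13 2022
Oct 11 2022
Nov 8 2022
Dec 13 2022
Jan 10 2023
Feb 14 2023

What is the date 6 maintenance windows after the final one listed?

Aug 8 2023

All dates are Tuesdays, 28, 28, 35, 28, 35 days apart.
Specifically, the 2nd Tuesday of each month.
2nd Tuesday of March 2023: Mar 14 2023.
April 2023 — 2nd Tuesday is Apr 11 2023.
May 2023 — 2nd Tuesday is May 9 2023.
June 2023 — 2nd Tuesday is Jun 13 2023.
July 2023 — 2nd Tuesday is Jul 11 2023.
August 2023 — 2nd Tuesday is Aug 8 2023.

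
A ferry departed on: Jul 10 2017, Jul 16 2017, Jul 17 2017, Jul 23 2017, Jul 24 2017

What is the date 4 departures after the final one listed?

Every event lands on a Monday or Sunday (gaps cycle 6, 1, 6, 1).
So the schedule is: every Monday and Sunday.
The following Sunday is Jul 30 2017.
Next Monday: Jul 31 2017.
Next Sunday: Aug 6 2017.
Next Monday: Aug 7 2017.

Aug 7 2017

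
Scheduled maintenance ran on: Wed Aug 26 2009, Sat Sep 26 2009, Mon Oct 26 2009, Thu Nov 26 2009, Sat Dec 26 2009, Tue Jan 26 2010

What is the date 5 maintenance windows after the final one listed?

Sat Jun 26 2010

Each date is the 26th; the gaps (31, 30, 31, 30, 31) track the month lengths.
The rule is the 26th of each month.
February 2010: Fri Feb 26 2010.
March 2010: Fri Mar 26 2010.
April 2010: Mon Apr 26 2010.
Next: May 2010 → Wed May 26 2010.
June 2010: Sat Jun 26 2010.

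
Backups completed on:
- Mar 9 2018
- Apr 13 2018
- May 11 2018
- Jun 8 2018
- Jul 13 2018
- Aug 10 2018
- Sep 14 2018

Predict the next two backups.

Oct 12 2018, Nov 9 2018

Gaps: 35, 28, 28, 35, 28, 35 days — a mix of 28 and 35. Every date is a Friday.
Each is the 2nd Friday of its month.
October 2018 — 2nd Friday is Oct 12 2018.
2nd Friday of November 2018: Nov 9 2018.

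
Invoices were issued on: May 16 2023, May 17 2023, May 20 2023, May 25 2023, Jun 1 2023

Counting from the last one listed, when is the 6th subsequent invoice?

The spacing grows by 2 each time: 1, 3, 5, 7 days.
Next gap: 9 days. Jun 1 2023 + 9 days = Jun 10 2023.
Next gap: 11 days. Jun 10 2023 + 11 days = Jun 21 2023.
Next gap: 13 days. Jun 21 2023 + 13 days = Jul 4 2023.
Next gap: 15 days. Jul 4 2023 + 15 days = Jul 19 2023.
Next gap: 17 days. Jul 19 2023 + 17 days = Aug 5 2023.
Next gap: 19 days. Aug 5 2023 + 19 days = Aug 24 2023.

Aug 24 2023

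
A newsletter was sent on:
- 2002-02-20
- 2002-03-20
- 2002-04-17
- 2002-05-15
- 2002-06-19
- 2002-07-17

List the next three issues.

2002-08-21, 2002-09-18, 2002-10-16

All dates are Wednesdays, 28, 28, 28, 35, 28 days apart.
Specifically, the 3rd Wednesday of each month.
3rd Wednesday of August 2002: 2002-08-21.
September 2002 — 3rd Wednesday is 2002-09-18.
October 2002 — 3rd Wednesday is 2002-10-16.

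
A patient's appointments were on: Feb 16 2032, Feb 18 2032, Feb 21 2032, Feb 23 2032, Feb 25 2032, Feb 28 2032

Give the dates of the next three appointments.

Every event lands on a Monday or Wednesday or Saturday (gaps cycle 2, 3, 2, 2, 3).
So the schedule is: every Monday, Wednesday and Saturday.
The following Monday is Mar 1 2032.
The following Wednesday is Mar 3 2032.
The following Saturday is Mar 6 2032.

Mar 1 2032, Mar 3 2032, Mar 6 2032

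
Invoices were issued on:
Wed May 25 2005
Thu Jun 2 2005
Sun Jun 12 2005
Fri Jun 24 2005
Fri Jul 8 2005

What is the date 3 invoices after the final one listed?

Wed Aug 31 2005

Intervals are 8, 10, 12, 14 days — an arithmetic progression with common difference 2.
Next gap: 16 days. Fri Jul 8 2005 + 16 days = Sun Jul 24 2005.
Next gap: 18 days. Sun Jul 24 2005 + 18 days = Thu Aug 11 2005.
Next gap: 20 days. Thu Aug 11 2005 + 20 days = Wed Aug 31 2005.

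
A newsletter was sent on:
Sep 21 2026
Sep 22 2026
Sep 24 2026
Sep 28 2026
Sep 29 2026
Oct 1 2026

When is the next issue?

Gaps: 1, 2, 4, 1, 2 days — not constant, but cyclic with period 3.
The events fall on every Monday, Tuesday and Thursday.
Next Monday: Oct 5 2026.

Oct 5 2026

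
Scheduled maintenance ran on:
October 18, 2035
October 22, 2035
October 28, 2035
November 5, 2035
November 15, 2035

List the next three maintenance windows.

November 27, 2035; December 11, 2035; December 27, 2035

Gaps: 4, 6, 8, 10 days — each gap is 2 larger than the previous one.
Next gap: 12 days. November 15, 2035 + 12 days = November 27, 2035.
Next gap: 14 days. November 27, 2035 + 14 days = December 11, 2035.
Next gap: 16 days. December 11, 2035 + 16 days = December 27, 2035.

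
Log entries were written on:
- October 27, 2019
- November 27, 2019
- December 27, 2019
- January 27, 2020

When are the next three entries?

February 27, 2020; March 27, 2020; April 27, 2020

Gaps: 31, 30, 31 days — not constant. Every event is on the 27th of the month.
Pattern: the 27th of each month.
Next: February 2020 → February 27, 2020.
March 2020: March 27, 2020.
Next: April 2020 → April 27, 2020.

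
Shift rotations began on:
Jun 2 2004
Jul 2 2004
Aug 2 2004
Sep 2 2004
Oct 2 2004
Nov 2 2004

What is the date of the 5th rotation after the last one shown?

Each date is the 2nd; the gaps (30, 31, 31, 30, 31) track the month lengths.
The rule is the 2nd of each month.
December 2004: Dec 2 2004.
January 2005: Jan 2 2005.
February 2005: Feb 2 2005.
Next: March 2005 → Mar 2 2005.
April 2005: Apr 2 2005.

Apr 2 2005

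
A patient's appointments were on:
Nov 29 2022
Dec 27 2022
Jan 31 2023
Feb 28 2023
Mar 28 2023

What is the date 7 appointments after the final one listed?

Every date is a Tuesday; gaps 28, 35, 28, 28 days.
Each is the last Tuesday of its month (at least one falls on the 29th or later, ruling out '4th Tuesday').
Last Tuesday of April 2023: Apr 25 2023.
May 2023 ends with Tuesday May 30 2023.
June 2023 ends with Tuesday Jun 27 2023.
Last Tuesday of July 2023: Jul 25 2023.
August 2023 ends with Tuesday Aug 29 2023.
Last Tuesday of September 2023: Sep 26 2023.
Last Tuesday of October 2023: Oct 31 2023.

Oct 31 2023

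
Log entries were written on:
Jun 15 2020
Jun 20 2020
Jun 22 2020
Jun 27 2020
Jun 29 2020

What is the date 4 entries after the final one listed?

Every event lands on a Monday or Saturday (gaps cycle 5, 2, 5, 2).
So the schedule is: every Monday and Saturday.
The following Saturday is Jul 4 2020.
Next Monday: Jul 6 2020.
Next Saturday: Jul 11 2020.
The following Monday is Jul 13 2020.

Jul 13 2020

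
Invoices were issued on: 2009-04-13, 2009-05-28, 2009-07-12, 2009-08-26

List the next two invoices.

Gaps between consecutive events: 45, 45, 45 days — a constant 45-day interval.
2009-08-26 + 45 days = 2009-10-10.
2009-10-10 + 45 days = 2009-11-24.

2009-10-10, 2009-11-24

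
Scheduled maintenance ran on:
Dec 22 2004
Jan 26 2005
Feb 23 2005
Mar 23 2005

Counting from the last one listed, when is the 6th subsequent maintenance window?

Gaps: 35, 28, 28 days — a mix of 28 and 35. Every date is a Wednesday.
Each is the 4th Wednesday of its month.
April 2005 — 4th Wednesday is Apr 27 2005.
4th Wednesday of May 2005: May 25 2005.
4th Wednesday of June 2005: Jun 22 2005.
July 2005 — 4th Wednesday is Jul 27 2005.
August 2005 — 4th Wednesday is Aug 24 2005.
September 2005 — 4th Wednesday is Sep 28 2005.

Sep 28 2005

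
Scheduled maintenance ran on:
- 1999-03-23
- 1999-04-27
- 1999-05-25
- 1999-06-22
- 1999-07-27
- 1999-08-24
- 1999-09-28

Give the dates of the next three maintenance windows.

These are Tuesdays at 28- or 35-day spacing (35, 28, 28, 35, 28, 35).
The pattern: 4th Tuesday of the month.
4th Tuesday of October 1999: 1999-10-26.
4th Tuesday of November 1999: 1999-11-23.
December 1999 — 4th Tuesday is 1999-12-28.

1999-10-26, 1999-11-23, 1999-12-28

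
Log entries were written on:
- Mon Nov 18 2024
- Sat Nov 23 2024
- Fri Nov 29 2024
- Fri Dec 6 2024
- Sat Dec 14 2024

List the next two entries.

Mon Dec 23 2024, Thu Jan 2 2025

Intervals are 5, 6, 7, 8 days — an arithmetic progression with common difference 1.
Next gap: 9 days. Sat Dec 14 2024 + 9 days = Mon Dec 23 2024.
Next gap: 10 days. Mon Dec 23 2024 + 10 days = Thu Jan 2 2025.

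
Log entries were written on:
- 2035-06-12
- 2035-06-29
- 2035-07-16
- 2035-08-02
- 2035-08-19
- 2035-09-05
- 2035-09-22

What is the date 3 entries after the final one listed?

Gaps between consecutive events: 17, 17, 17, 17, 17, 17 days — a constant 17-day interval.
2035-09-22 + 17 days = 2035-10-09.
2035-10-09 + 17 days = 2035-10-26.
2035-10-26 + 17 days = 2035-11-12.

2035-11-12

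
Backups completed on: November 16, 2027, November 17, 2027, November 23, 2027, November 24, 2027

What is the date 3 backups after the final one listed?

December 7, 2027

Every event lands on a Tuesday or Wednesday (gaps cycle 1, 6, 1).
So the schedule is: every Tuesday and Wednesday.
Next Tuesday: November 30, 2027.
The following Wednesday is December 1, 2027.
Next Tuesday: December 7, 2027.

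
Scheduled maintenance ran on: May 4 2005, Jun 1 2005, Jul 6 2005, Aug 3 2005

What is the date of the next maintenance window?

Sep 7 2005

These are Wednesdays at 28- or 35-day spacing (28, 35, 28).
The pattern: 1st Wednesday of the month.
1st Wednesday of September 2005: Sep 7 2005.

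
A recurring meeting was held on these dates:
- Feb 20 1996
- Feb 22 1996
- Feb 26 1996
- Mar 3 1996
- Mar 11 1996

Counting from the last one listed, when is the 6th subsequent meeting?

Jun 9 1996

Intervals are 2, 4, 6, 8 days — an arithmetic progression with common difference 2.
Next gap: 10 days. Mar 11 1996 + 10 days = Mar 21 1996.
Next gap: 12 days. Mar 21 1996 + 12 days = Apr 2 1996.
Next gap: 14 days. Apr 2 1996 + 14 days = Apr 16 1996.
Next gap: 16 days. Apr 16 1996 + 16 days = May 2 1996.
Next gap: 18 days. May 2 1996 + 18 days = May 20 1996.
Next gap: 20 days. May 20 1996 + 20 days = Jun 9 1996.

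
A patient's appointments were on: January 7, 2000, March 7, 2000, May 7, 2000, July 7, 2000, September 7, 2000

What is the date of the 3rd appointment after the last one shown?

March 7, 2001

Gaps: 60, 61, 61, 62 days — not constant. Every event is on the 7th of the month.
Pattern: the 7th of every 2 months.
Next: November 2000 → November 7, 2000.
January 2001: January 7, 2001.
Next: March 2001 → March 7, 2001.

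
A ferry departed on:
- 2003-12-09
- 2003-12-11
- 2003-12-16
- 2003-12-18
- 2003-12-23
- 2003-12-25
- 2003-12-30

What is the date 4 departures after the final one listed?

2004-01-13

Every event lands on a Tuesday or Thursday (gaps cycle 2, 5, 2, 5, 2, 5).
So the schedule is: every Tuesday and Thursday.
The following Thursday is 2004-01-01.
The following Tuesday is 2004-01-06.
Next Thursday: 2004-01-08.
Next Tuesday: 2004-01-13.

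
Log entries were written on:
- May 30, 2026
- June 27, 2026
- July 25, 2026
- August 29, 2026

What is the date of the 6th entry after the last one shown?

February 27, 2027

Every date is a Saturday; gaps 28, 28, 35 days.
Each is the last Saturday of its month (at least one falls on the 29th or later, ruling out '4th Saturday').
Last Saturday of September 2026: September 26, 2026.
Last Saturday of October 2026: October 31, 2026.
Last Saturday of November 2026: November 28, 2026.
Last Saturday of December 2026: December 26, 2026.
January 2027 ends with Saturday January 30, 2027.
February 2027 ends with Saturday February 27, 2027.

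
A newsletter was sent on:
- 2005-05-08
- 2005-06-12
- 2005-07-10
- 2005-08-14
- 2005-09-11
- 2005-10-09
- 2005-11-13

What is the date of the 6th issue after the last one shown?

2006-05-14

Gaps: 35, 28, 35, 28, 28, 35 days — a mix of 28 and 35. Every date is a Sunday.
Each is the 2nd Sunday of its month.
December 2005 — 2nd Sunday is 2005-12-11.
January 2006 — 2nd Sunday is 2006-01-08.
2nd Sunday of February 2006: 2006-02-12.
2nd Sunday of March 2006: 2006-03-12.
April 2006 — 2nd Sunday is 2006-04-09.
2nd Sunday of May 2006: 2006-05-14.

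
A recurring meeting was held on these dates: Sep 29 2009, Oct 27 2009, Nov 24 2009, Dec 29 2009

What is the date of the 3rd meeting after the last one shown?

Every date is a Tuesday; gaps 28, 28, 35 days.
Each is the last Tuesday of its month (at least one falls on the 29th or later, ruling out '4th Tuesday').
Last Tuesday of January 2010: Jan 26 2010.
Last Tuesday of February 2010: Feb 23 2010.
March 2010 ends with Tuesday Mar 30 2010.

Mar 30 2010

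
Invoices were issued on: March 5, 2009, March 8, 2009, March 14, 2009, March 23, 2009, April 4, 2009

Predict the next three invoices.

Intervals are 3, 6, 9, 12 days — an arithmetic progression with common difference 3.
Next gap: 15 days. April 4, 2009 + 15 days = April 19, 2009.
Next gap: 18 days. April 19, 2009 + 18 days = May 7, 2009.
Next gap: 21 days. May 7, 2009 + 21 days = May 28, 2009.

April 19, 2009; May 7, 2009; May 28, 2009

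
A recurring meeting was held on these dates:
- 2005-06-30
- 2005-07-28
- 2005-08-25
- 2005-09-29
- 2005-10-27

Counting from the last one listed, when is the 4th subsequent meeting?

2006-02-23

All Thursdays; the gaps (28, 28, 35, 28) vary with month length.
This is the last Thursday of each month.
Last Thursday of November 2005: 2005-11-24.
Last Thursday of December 2005: 2005-12-29.
January 2006 ends with Thursday 2006-01-26.
Last Thursday of February 2006: 2006-02-23.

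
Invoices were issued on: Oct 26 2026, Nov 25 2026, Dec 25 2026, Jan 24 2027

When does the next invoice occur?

Gaps between consecutive events: 30, 30, 30 days — a constant 30-day interval.
Jan 24 2027 + 30 days = Feb 23 2027.

Feb 23 2027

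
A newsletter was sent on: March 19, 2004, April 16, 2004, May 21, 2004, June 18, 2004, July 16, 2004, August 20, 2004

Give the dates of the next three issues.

September 17, 2004; October 15, 2004; November 19, 2004

These are Fridays at 28- or 35-day spacing (28, 35, 28, 28, 35).
The pattern: 3rd Friday of the month.
3rd Friday of September 2004: September 17, 2004.
3rd Friday of October 2004: October 15, 2004.
3rd Friday of November 2004: November 19, 2004.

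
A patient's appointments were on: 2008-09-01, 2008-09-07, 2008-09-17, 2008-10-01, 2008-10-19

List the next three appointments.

Gaps: 6, 10, 14, 18 days — each gap is 4 larger than the previous one.
Next gap: 22 days. 2008-10-19 + 22 days = 2008-11-10.
Next gap: 26 days. 2008-11-10 + 26 days = 2008-12-06.
Next gap: 30 days. 2008-12-06 + 30 days = 2009-01-05.

2008-11-10, 2008-12-06, 2009-01-05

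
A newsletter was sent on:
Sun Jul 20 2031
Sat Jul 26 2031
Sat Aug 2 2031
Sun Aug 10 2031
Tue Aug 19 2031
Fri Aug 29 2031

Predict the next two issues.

Gaps: 6, 7, 8, 9, 10 days — each gap is 1 larger than the previous one.
Next gap: 11 days. Fri Aug 29 2031 + 11 days = Tue Sep 9 2031.
Next gap: 12 days. Tue Sep 9 2031 + 12 days = Sun Sep 21 2031.

Tue Sep 9 2031, Sun Sep 21 2031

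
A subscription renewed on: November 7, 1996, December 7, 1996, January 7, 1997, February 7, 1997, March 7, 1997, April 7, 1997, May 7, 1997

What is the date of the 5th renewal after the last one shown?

October 7, 1997

Each date is the 7th; the gaps (30, 31, 31, 28, 31, 30) track the month lengths.
The rule is the 7th of each month.
June 1997: June 7, 1997.
Next: July 1997 → July 7, 1997.
Next: August 1997 → August 7, 1997.
Next: September 1997 → September 7, 1997.
October 1997: October 7, 1997.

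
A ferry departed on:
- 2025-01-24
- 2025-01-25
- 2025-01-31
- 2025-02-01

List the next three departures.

2025-02-07, 2025-02-08, 2025-02-14

Every event lands on a Friday or Saturday (gaps cycle 1, 6, 1).
So the schedule is: every Friday and Saturday.
Next Friday: 2025-02-07.
The following Saturday is 2025-02-08.
The following Friday is 2025-02-14.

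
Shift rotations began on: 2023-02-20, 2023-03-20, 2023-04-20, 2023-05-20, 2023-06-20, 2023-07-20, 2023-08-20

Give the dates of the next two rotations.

Gaps: 28, 31, 30, 31, 30, 31 days — not constant. Every event is on the 20th of the month.
Pattern: the 20th of each month.
Next: September 2023 → 2023-09-20.
Next: October 2023 → 2023-10-20.

2023-09-20, 2023-10-20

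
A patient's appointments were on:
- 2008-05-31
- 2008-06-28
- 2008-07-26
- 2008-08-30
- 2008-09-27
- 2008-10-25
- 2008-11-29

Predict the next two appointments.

These are Saturdays with 28, 28, 35, 28, 28, 35-day gaps.
Each is the final Saturday of its month — 2008-05-31 is past the 28th, so '4th Saturday' doesn't fit.
Last Saturday of December 2008: 2008-12-27.
Last Saturday of January 2009: 2009-01-31.

2008-12-27, 2009-01-31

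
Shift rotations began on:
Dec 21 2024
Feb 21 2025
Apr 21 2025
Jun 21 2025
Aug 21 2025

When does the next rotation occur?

Oct 21 2025

Gaps: 62, 59, 61, 61 days — not constant. Every event is on the 21st of the month.
Pattern: the 21st of every 2 months.
October 2025: Oct 21 2025.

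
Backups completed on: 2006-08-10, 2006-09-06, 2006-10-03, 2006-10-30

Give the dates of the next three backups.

2006-11-26, 2006-12-23, 2007-01-19

The spacing is 27, 27, 27 days — always 27 days.
2006-10-30 + 27 days = 2006-11-26.
2006-11-26 + 27 days = 2006-12-23.
2006-12-23 + 27 days = 2007-01-19.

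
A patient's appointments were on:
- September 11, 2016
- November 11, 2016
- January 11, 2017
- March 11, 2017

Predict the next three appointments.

The day-of-month is always 11 (61, 61, 59 days between events).
So this recurs on the 11th of every 2 months.
Next: May 2017 → May 11, 2017.
Next: July 2017 → July 11, 2017.
September 2017: September 11, 2017.

May 11, 2017; July 11, 2017; September 11, 2017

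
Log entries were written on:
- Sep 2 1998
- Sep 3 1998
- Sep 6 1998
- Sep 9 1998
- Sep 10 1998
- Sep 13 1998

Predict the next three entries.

Sep 16 1998, Sep 17 1998, Sep 20 1998

Gaps: 1, 3, 3, 1, 3 days — not constant, but cyclic with period 3.
The events fall on every Wednesday, Thursday and Sunday.
Next Wednesday: Sep 16 1998.
The following Thursday is Sep 17 1998.
The following Sunday is Sep 20 1998.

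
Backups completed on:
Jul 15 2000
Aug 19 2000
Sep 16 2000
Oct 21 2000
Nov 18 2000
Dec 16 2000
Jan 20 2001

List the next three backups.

Gaps: 35, 28, 35, 28, 28, 35 days — a mix of 28 and 35. Every date is a Saturday.
Each is the 3rd Saturday of its month.
February 2001 — 3rd Saturday is Feb 17 2001.
March 2001 — 3rd Saturday is Mar 17 2001.
April 2001 — 3rd Saturday is Apr 21 2001.

Feb 17 2001, Mar 17 2001, Apr 21 2001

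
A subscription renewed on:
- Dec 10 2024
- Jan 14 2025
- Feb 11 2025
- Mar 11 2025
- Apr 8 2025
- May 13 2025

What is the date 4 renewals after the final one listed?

These are Tuesdays at 28- or 35-day spacing (35, 28, 28, 28, 35).
The pattern: 2nd Tuesday of the month.
June 2025 — 2nd Tuesday is Jun 10 2025.
July 2025 — 2nd Tuesday is Jul 8 2025.
August 2025 — 2nd Tuesday is Aug 12 2025.
September 2025 — 2nd Tuesday is Sep 9 2025.

Sep 9 2025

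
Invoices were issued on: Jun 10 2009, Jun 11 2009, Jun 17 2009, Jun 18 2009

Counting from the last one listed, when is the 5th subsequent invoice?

Every event lands on a Wednesday or Thursday (gaps cycle 1, 6, 1).
So the schedule is: every Wednesday and Thursday.
Next Wednesday: Jun 24 2009.
The following Thursday is Jun 25 2009.
The following Wednesday is Jul 1 2009.
The following Thursday is Jul 2 2009.
The following Wednesday is Jul 8 2009.

Jul 8 2009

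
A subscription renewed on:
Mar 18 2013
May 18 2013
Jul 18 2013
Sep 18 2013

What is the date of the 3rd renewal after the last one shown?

Mar 18 2014

Each date is the 18th; the gaps (61, 61, 62) track the month lengths.
The rule is the 18th of every 2 months.
Next: November 2013 → Nov 18 2013.
Next: January 2014 → Jan 18 2014.
March 2014: Mar 18 2014.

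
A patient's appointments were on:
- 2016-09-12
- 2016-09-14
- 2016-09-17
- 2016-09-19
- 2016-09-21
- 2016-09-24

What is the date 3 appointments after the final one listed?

Every event lands on a Monday or Wednesday or Saturday (gaps cycle 2, 3, 2, 2, 3).
So the schedule is: every Monday, Wednesday and Saturday.
The following Monday is 2016-09-26.
The following Wednesday is 2016-09-28.
Next Saturday: 2016-10-01.

2016-10-01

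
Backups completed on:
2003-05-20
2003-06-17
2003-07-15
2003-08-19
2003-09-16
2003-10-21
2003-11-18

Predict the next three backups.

Gaps: 28, 28, 35, 28, 35, 28 days — a mix of 28 and 35. Every date is a Tuesday.
Each is the 3rd Tuesday of its month.
December 2003 — 3rd Tuesday is 2003-12-16.
3rd Tuesday of January 2004: 2004-01-20.
3rd Tuesday of February 2004: 2004-02-17.

2003-12-16, 2004-01-20, 2004-02-17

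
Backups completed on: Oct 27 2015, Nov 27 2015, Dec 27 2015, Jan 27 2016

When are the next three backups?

Gaps: 31, 30, 31 days — not constant. Every event is on the 27th of the month.
Pattern: the 27th of each month.
February 2016: Feb 27 2016.
March 2016: Mar 27 2016.
April 2016: Apr 27 2016.

Feb 27 2016, Mar 27 2016, Apr 27 2016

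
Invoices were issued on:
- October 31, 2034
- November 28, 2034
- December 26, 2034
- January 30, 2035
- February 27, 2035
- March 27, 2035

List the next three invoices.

April 24, 2035; May 29, 2035; June 26, 2035

These are Tuesdays with 28, 28, 35, 28, 28-day gaps.
Each is the final Tuesday of its month — October 31, 2034 is past the 28th, so '4th Tuesday' doesn't fit.
April 2035 ends with Tuesday April 24, 2035.
May 2035 ends with Tuesday May 29, 2035.
Last Tuesday of June 2035: June 26, 2035.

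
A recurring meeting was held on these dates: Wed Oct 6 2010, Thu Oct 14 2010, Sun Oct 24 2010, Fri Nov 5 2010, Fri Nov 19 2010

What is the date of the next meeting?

Intervals are 8, 10, 12, 14 days — an arithmetic progression with common difference 2.
Next gap: 16 days. Fri Nov 19 2010 + 16 days = Sun Dec 5 2010.

Sun Dec 5 2010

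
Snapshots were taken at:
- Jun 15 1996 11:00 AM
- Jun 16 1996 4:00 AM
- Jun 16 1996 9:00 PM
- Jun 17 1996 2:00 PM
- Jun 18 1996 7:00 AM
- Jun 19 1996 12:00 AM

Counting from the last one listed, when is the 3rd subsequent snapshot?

Jun 21 1996 3:00 AM

Spacing: 17, 17, 17, 17, 17 h — constant 17 h.
Jun 19 1996 12:00 AM + 17 h = Jun 19 1996 5:00 PM.
Jun 19 1996 5:00 PM + 17 h = Jun 20 1996 10:00 AM.
Jun 20 1996 10:00 AM + 17 h = Jun 21 1996 3:00 AM.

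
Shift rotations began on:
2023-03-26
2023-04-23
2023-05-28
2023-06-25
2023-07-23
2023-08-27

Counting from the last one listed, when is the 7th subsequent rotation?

2024-03-24

Gaps: 28, 35, 28, 28, 35 days — a mix of 28 and 35. Every date is a Sunday.
Each is the 4th Sunday of its month.
4th Sunday of September 2023: 2023-09-24.
4th Sunday of October 2023: 2023-10-22.
November 2023 — 4th Sunday is 2023-11-26.
December 2023 — 4th Sunday is 2023-12-24.
4th Sunday of January 2024: 2024-01-28.
February 2024 — 4th Sunday is 2024-02-25.
March 2024 — 4th Sunday is 2024-03-24.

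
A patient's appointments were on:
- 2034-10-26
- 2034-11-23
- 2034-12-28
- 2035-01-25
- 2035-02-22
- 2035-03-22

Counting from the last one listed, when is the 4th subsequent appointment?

2035-07-26

These are Thursdays at 28- or 35-day spacing (28, 35, 28, 28, 28).
The pattern: 4th Thursday of the month.
April 2035 — 4th Thursday is 2035-04-26.
4th Thursday of May 2035: 2035-05-24.
June 2035 — 4th Thursday is 2035-06-28.
July 2035 — 4th Thursday is 2035-07-26.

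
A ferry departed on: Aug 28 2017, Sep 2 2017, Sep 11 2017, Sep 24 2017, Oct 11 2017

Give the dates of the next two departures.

Gaps: 5, 9, 13, 17 days — each gap is 4 larger than the previous one.
Next gap: 21 days. Oct 11 2017 + 21 days = Nov 1 2017.
Next gap: 25 days. Nov 1 2017 + 25 days = Nov 26 2017.

Nov 1 2017, Nov 26 2017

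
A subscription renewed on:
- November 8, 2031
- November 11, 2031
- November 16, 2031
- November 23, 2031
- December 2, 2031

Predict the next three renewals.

December 13, 2031; December 26, 2031; January 10, 2032

Intervals are 3, 5, 7, 9 days — an arithmetic progression with common difference 2.
Next gap: 11 days. December 2, 2031 + 11 days = December 13, 2031.
Next gap: 13 days. December 13, 2031 + 13 days = December 26, 2031.
Next gap: 15 days. December 26, 2031 + 15 days = January 10, 2032.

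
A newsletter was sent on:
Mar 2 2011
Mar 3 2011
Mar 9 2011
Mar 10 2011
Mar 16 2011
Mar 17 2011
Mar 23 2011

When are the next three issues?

Mar 24 2011, Mar 30 2011, Mar 31 2011

Every event lands on a Wednesday or Thursday (gaps cycle 1, 6, 1, 6, 1, 6).
So the schedule is: every Wednesday and Thursday.
The following Thursday is Mar 24 2011.
The following Wednesday is Mar 30 2011.
Next Thursday: Mar 31 2011.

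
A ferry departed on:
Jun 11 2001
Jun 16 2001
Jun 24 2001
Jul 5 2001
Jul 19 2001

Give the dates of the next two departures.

Gaps: 5, 8, 11, 14 days — each gap is 3 larger than the previous one.
Next gap: 17 days. Jul 19 2001 + 17 days = Aug 5 2001.
Next gap: 20 days. Aug 5 2001 + 20 days = Aug 25 2001.

Aug 5 2001, Aug 25 2001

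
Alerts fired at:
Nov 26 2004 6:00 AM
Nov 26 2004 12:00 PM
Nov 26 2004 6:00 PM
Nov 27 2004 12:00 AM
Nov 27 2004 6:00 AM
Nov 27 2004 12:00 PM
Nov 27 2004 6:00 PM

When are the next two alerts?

Spacing: 6, 6, 6, 6, 6, 6 h — constant 6 h.
Nov 27 2004 6:00 PM + 6 h = Nov 28 2004 12:00 AM.
Nov 28 2004 12:00 AM + 6 h = Nov 28 2004 6:00 AM.

Nov 28 2004 12:00 AM, Nov 28 2004 6:00 AM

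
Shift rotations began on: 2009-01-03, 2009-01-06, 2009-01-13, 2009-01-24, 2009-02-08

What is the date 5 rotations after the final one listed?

Gaps: 3, 7, 11, 15 days — each gap is 4 larger than the previous one.
Next gap: 19 days. 2009-02-08 + 19 days = 2009-02-27.
Next gap: 23 days. 2009-02-27 + 23 days = 2009-03-22.
Next gap: 27 days. 2009-03-22 + 27 days = 2009-04-18.
Next gap: 31 days. 2009-04-18 + 31 days = 2009-05-19.
Next gap: 35 days. 2009-05-19 + 35 days = 2009-06-23.

2009-06-23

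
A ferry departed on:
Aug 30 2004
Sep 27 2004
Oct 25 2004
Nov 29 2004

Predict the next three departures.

Dec 27 2004, Jan 31 2005, Feb 28 2005

All Mondays; the gaps (28, 28, 35) vary with month length.
This is the last Monday of each month.
December 2004 ends with Monday Dec 27 2004.
Last Monday of January 2005: Jan 31 2005.
Last Monday of February 2005: Feb 28 2005.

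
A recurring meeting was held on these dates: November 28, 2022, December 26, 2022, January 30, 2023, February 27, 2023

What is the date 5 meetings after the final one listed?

July 31, 2023

All Mondays; the gaps (28, 35, 28) vary with month length.
This is the last Monday of each month.
Last Monday of March 2023: March 27, 2023.
April 2023 ends with Monday April 24, 2023.
May 2023 ends with Monday May 29, 2023.
Last Monday of June 2023: June 26, 2023.
Last Monday of July 2023: July 31, 2023.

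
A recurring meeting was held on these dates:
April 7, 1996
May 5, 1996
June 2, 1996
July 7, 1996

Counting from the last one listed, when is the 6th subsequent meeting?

January 5, 1997

These are Sundays at 28- or 35-day spacing (28, 28, 35).
The pattern: 1st Sunday of the month.
August 1996 — 1st Sunday is August 4, 1996.
1st Sunday of September 1996: September 1, 1996.
1st Sunday of October 1996: October 6, 1996.
November 1996 — 1st Sunday is November 3, 1996.
1st Sunday of December 1996: December 1, 1996.
January 1997 — 1st Sunday is January 5, 1997.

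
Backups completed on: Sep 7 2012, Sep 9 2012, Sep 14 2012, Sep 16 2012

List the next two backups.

The gap pattern 2, 5, 2 repeats every 2 events.
These are the Fridays and Sundays of each week.
The following Friday is Sep 21 2012.
Next Sunday: Sep 23 2012.

Sep 21 2012, Sep 23 2012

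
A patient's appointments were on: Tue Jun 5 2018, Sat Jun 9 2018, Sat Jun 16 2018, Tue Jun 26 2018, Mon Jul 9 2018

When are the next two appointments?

Gaps: 4, 7, 10, 13 days — each gap is 3 larger than the previous one.
Next gap: 16 days. Mon Jul 9 2018 + 16 days = Wed Jul 25 2018.
Next gap: 19 days. Wed Jul 25 2018 + 19 days = Mon Aug 13 2018.

Wed Jul 25 2018, Mon Aug 13 2018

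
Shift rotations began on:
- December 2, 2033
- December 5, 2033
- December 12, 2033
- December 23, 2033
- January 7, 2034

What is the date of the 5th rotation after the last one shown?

The spacing grows by 4 each time: 3, 7, 11, 15 days.
Next gap: 19 days. January 7, 2034 + 19 days = January 26, 2034.
Next gap: 23 days. January 26, 2034 + 23 days = February 18, 2034.
Next gap: 27 days. February 18, 2034 + 27 days = March 17, 2034.
Next gap: 31 days. March 17, 2034 + 31 days = April 17, 2034.
Next gap: 35 days. April 17, 2034 + 35 days = May 22, 2034.

May 22, 2034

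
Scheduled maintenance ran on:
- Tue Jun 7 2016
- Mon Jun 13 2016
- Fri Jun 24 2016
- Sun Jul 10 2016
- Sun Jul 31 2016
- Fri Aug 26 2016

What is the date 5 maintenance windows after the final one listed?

Sun Mar 19 2017

Intervals are 6, 11, 16, 21, 26 days — an arithmetic progression with common difference 5.
Next gap: 31 days. Fri Aug 26 2016 + 31 days = Mon Sep 26 2016.
Next gap: 36 days. Mon Sep 26 2016 + 36 days = Tue Nov 1 2016.
Next gap: 41 days. Tue Nov 1 2016 + 41 days = Mon Dec 12 2016.
Next gap: 46 days. Mon Dec 12 2016 + 46 days = Fri Jan 27 2017.
Next gap: 51 days. Fri Jan 27 2017 + 51 days = Sun Mar 19 2017.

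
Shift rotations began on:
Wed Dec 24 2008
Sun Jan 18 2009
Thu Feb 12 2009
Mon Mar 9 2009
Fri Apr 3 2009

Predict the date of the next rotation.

Tue Apr 28 2009

The spacing is 25, 25, 25, 25 days — always 25 days.
Fri Apr 3 2009 + 25 days = Tue Apr 28 2009.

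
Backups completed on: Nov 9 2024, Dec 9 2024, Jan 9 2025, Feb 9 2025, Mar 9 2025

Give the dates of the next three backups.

The day-of-month is always 9 (30, 31, 31, 28 days between events).
So this recurs on the 9th of each month.
Next: April 2025 → Apr 9 2025.
Next: May 2025 → May 9 2025.
June 2025: Jun 9 2025.

Apr 9 2025, May 9 2025, Jun 9 2025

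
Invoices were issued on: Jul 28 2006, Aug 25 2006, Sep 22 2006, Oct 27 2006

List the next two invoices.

Nov 24 2006, Dec 22 2006

All dates are Fridays, 28, 28, 35 days apart.
Specifically, the 4th Friday of each month.
4th Friday of November 2006: Nov 24 2006.
4th Friday of December 2006: Dec 22 2006.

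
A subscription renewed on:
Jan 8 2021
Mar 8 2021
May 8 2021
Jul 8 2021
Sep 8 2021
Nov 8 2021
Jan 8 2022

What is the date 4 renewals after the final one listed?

Gaps: 59, 61, 61, 62, 61, 61 days — not constant. Every event is on the 8th of the month.
Pattern: the 8th of every 2 months.
March 2022: Mar 8 2022.
Next: May 2022 → May 8 2022.
Next: July 2022 → Jul 8 2022.
September 2022: Sep 8 2022.

Sep 8 2022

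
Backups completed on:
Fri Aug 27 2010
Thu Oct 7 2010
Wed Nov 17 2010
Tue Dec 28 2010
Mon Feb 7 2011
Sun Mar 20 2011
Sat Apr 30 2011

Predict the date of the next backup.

The spacing is 41, 41, 41, 41, 41, 41 days — always 41 days.
Sat Apr 30 2011 + 41 days = Fri Jun 10 2011.

Fri Jun 10 2011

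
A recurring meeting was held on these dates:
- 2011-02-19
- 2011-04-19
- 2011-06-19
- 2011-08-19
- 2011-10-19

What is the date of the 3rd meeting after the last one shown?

Each date is the 19th; the gaps (59, 61, 61, 61) track the month lengths.
The rule is the 19th of every 2 months.
Next: December 2011 → 2011-12-19.
February 2012: 2012-02-19.
Next: April 2012 → 2012-04-19.

2012-04-19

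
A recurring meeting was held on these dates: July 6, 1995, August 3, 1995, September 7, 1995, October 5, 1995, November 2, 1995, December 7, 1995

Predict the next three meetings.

All dates are Thursdays, 28, 35, 28, 28, 35 days apart.
Specifically, the 1st Thursday of each month.
January 1996 — 1st Thursday is January 4, 1996.
February 1996 — 1st Thursday is February 1, 1996.
1st Thursday of March 1996: March 7, 1996.

January 4, 1996; February 1, 1996; March 7, 1996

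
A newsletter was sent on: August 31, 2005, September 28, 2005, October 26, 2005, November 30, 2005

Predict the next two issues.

All Wednesdays; the gaps (28, 28, 35) vary with month length.
This is the last Wednesday of each month.
Last Wednesday of December 2005: December 28, 2005.
January 2006 ends with Wednesday January 25, 2006.

December 28, 2005; January 25, 2006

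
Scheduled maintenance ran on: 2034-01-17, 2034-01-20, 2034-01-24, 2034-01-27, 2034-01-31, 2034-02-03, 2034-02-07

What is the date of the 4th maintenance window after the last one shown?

The gap pattern 3, 4, 3, 4, 3, 4 repeats every 2 events.
These are the Tuesdays and Fridays of each week.
Next Friday: 2034-02-10.
The following Tuesday is 2034-02-14.
Next Friday: 2034-02-17.
The following Tuesday is 2034-02-21.

2034-02-21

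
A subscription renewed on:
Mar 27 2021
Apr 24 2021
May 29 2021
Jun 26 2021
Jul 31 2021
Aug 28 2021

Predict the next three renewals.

These are Saturdays with 28, 35, 28, 35, 28-day gaps.
Each is the final Saturday of its month — May 29 2021 is past the 28th, so '4th Saturday' doesn't fit.
September 2021 ends with Saturday Sep 25 2021.
Last Saturday of October 2021: Oct 30 2021.
Last Saturday of November 2021: Nov 27 2021.

Sep 25 2021, Oct 30 2021, Nov 27 2021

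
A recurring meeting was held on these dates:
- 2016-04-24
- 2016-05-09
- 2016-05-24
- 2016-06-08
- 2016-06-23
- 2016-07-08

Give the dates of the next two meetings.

Every event comes 15 days after the last (15, 15, 15, 15, 15).
2016-07-08 + 15 days = 2016-07-23.
2016-07-23 + 15 days = 2016-08-07.

2016-07-23, 2016-08-07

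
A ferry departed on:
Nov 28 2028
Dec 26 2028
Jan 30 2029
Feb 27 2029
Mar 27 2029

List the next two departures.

Every date is a Tuesday; gaps 28, 35, 28, 28 days.
Each is the last Tuesday of its month (at least one falls on the 29th or later, ruling out '4th Tuesday').
Last Tuesday of April 2029: Apr 24 2029.
Last Tuesday of May 2029: May 29 2029.

Apr 24 2029, May 29 2029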